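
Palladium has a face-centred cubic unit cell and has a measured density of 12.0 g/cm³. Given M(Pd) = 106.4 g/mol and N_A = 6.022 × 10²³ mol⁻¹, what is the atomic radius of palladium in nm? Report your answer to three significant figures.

For an FCC cell (Z = 4), a³ = Z·M/(N_A·ρ) = 4 × 106.4 / (6.022 × 10²³ × 12.00) = 5.890 × 10^-23 cm³, so a = 3.891 × 10^-8 cm = 0.3891 nm.
Atoms touch along the face diagonal, so √2·a = 4r, so r = 0.3536 × a = 0.138 nm.

0.138 nm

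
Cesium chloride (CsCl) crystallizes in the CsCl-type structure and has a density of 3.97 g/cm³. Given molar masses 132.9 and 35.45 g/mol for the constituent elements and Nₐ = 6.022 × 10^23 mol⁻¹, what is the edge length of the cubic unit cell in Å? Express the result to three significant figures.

M(CsCl) = 168.35 g/mol; Z = 1 formula unit per cell.
a³ = Z·M/(N_A·ρ) = 1 × 168.35 / (6.022 × 10²³ × 3.97) = 7.042 × 10^-23 cm³, so a = 4.129 × 10^-8 cm = 4.13 Å.

4.13 Å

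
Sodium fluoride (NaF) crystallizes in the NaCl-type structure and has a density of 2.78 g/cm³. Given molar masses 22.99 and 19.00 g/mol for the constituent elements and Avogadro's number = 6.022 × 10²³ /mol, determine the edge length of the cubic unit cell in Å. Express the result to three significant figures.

M(NaF) = 41.99 g/mol; Z = 4 formula units per cell.
a³ = Z·M/(N_A·ρ) = 4 × 41.99 / (6.022 × 10²³ × 2.78) = 1.003 × 10^-22 cm³, so a = 4.647 × 10^-8 cm = 4.65 Å.

4.65 Å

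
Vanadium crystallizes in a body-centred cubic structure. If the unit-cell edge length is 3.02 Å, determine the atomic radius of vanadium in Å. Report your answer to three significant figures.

1.31 Å

In a BCC lattice, atoms touch along the body diagonal, so √3·a = 4r.
r = √3·a/4 = 1.7321 × 3.02 / 4 = 1.31 Å.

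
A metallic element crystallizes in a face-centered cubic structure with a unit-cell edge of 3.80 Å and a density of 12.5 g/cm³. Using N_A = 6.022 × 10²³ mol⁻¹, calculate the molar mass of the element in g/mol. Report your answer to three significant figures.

103 g/mol

An FCC cell has Z = 4 atoms; a = 3.800 × 10^-8 cm.
M = ρ·N_A·a³/Z = 12.5 × 6.022 × 10²³ × 5.487 × 10^-23 / 4 = 103 g/mol.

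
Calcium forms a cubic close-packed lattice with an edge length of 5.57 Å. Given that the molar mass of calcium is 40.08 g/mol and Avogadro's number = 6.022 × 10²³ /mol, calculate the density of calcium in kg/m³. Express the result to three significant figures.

An FCC unit cell contains Z = 4 atoms.
Cell volume: a³ = (5.57 Å)³ = (5.570 × 10^-8 cm)³ = 1.728 × 10^-22 cm³.
ρ = Z·M/(N_A·a³) = 4 × 40.08 / (6.022 × 10²³ × 1.728 × 10^-22) = 1.541 g/cm³ = 1540 kg/m³.

1540 kg/m³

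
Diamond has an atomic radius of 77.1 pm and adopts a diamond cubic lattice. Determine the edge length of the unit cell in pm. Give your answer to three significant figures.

In a diamond cubic lattice, nearest neighbors lie along the body diagonal with √3·a = 8r.
a = 8r/√3 = 8 × 77.1 / 1.7321 = 356 pm.

356 pm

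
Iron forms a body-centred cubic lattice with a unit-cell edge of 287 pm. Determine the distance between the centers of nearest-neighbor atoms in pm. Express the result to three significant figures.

In a BCC structure, atoms touch along the body diagonal, so √3·a = 4r; the nearest-neighbor distance equals 2r = 0.8660·a.
d = 0.8660 × 287 = 249 pm.

249 pm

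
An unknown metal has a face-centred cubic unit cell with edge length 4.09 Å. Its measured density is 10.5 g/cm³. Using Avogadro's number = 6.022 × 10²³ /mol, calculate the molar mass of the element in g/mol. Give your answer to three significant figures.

108 g/mol

An FCC cell has Z = 4 atoms; a = 4.090 × 10^-8 cm.
M = ρ·N_A·a³/Z = 10.5 × 6.022 × 10²³ × 6.842 × 10^-23 / 4 = 108 g/mol.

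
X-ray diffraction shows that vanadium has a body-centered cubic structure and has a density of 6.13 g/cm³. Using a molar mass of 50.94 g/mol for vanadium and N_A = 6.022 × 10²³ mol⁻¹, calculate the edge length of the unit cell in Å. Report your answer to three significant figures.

3.02 Å

With Z = 2 atoms per BCC cell, a³ = Z·M/(N_A·ρ) = 2 × 50.94 / (6.022 × 10²³ × 6.130 g/cm³) = 2.760 × 10^-23 cm³.
a = (2.760 × 10^-23)^(1/3) = 3.022 × 10^-8 cm = 3.02 Å.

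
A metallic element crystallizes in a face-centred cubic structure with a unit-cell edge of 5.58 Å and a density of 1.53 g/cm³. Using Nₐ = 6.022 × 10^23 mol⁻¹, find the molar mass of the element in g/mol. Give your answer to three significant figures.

An FCC cell has Z = 4 atoms; a = 5.580 × 10^-8 cm.
M = ρ·N_A·a³/Z = 1.53 × 6.022 × 10²³ × 1.737 × 10^-22 / 4 = 40.0 g/mol.

40.0 g/mol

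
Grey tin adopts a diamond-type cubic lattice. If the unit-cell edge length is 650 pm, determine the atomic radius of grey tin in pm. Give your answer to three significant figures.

141 pm

In a diamond cubic lattice, nearest neighbors lie along the body diagonal with √3·a = 8r.
r = √3·a/8 = 1.7321 × 650 / 8 = 141 pm.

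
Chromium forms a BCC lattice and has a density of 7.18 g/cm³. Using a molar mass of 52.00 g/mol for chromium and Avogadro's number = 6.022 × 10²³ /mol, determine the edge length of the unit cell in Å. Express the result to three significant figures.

2.89 Å

With Z = 2 atoms per BCC cell, a³ = Z·M/(N_A·ρ) = 2 × 52.00 / (6.022 × 10²³ × 7.180 g/cm³) = 2.405 × 10^-23 cm³.
a = (2.405 × 10^-23)^(1/3) = 2.887 × 10^-8 cm = 2.89 Å.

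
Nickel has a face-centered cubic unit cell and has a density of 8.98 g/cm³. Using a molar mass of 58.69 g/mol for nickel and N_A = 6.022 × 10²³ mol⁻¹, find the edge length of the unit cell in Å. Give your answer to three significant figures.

With Z = 4 atoms per FCC cell, a³ = Z·M/(N_A·ρ) = 4 × 58.69 / (6.022 × 10²³ × 8.980 g/cm³) = 4.341 × 10^-23 cm³.
a = (4.341 × 10^-23)^(1/3) = 3.515 × 10^-8 cm = 3.51 Å.

3.51 Å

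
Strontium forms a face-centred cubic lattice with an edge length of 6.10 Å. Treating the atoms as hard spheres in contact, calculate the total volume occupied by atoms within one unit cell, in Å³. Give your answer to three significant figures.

168 Å³

In an FCC lattice atoms touch along the face diagonal, so √2·a = 4r, so r = 0.3536a = 2.157 Å.
V_atoms = Z × (4/3)πr³ = 4 × (4/3)π × (2.157)³ = 168 Å³.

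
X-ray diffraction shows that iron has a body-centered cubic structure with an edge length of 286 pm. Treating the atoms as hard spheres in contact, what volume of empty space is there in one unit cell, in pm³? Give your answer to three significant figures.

7.48 × 10^6 pm³

In a BCC lattice atoms touch along the body diagonal, so √3·a = 4r, so r = 0.4330a = 123.8 pm.
V_cell = a³ = 2.339 × 10^7 pm³; V_atoms = 2 × (4/3)πr³ = 1.591 × 10^7 pm³.
Empty space = 2.339 × 10^7 − 1.591 × 10^7 = 7.48 × 10^6 pm³.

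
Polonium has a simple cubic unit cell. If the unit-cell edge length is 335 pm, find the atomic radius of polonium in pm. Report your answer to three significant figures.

168 pm

In a simple cubic lattice, atoms touch along the cell edge, so a = 2r.
r = a/2 = 335/2 = 168 pm.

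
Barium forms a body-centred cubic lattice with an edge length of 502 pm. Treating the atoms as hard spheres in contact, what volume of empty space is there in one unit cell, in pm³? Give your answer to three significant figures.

In a BCC lattice atoms touch along the body diagonal, so √3·a = 4r, so r = 0.4330a = 217.4 pm.
V_cell = a³ = 1.265 × 10^8 pm³; V_atoms = 2 × (4/3)πr³ = 8.605 × 10^7 pm³.
Empty space = 1.265 × 10^8 − 8.605 × 10^7 = 4.05 × 10^7 pm³.

4.05 × 10^7 pm³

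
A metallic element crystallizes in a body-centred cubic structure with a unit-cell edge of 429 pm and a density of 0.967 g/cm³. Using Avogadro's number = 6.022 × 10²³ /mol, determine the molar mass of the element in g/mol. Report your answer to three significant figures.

A BCC cell has Z = 2 atoms; a = 4.290 × 10^-8 cm.
M = ρ·N_A·a³/Z = 0.967 × 6.022 × 10²³ × 7.895 × 10^-23 / 2 = 23.0 g/mol.

23.0 g/mol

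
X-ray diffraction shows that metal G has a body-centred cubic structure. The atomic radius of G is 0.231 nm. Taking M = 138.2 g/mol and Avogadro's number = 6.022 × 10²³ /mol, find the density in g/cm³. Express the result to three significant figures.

3.02 g/cm³

In a BCC lattice, atoms touch along the body diagonal, so √3·a = 4r, giving a = 0.5335 nm = 5.335 × 10^-8 cm.
With Z = 2, ρ = Z·M/(N_A·a³) = 2 × 138.2 / (6.022 × 10²³ × 1.518 × 10^-22) = 3.023 g/cm³.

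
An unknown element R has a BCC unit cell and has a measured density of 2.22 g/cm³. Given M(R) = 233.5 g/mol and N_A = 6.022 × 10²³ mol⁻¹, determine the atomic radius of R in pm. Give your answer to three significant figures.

305 pm

For a BCC cell (Z = 2), a³ = Z·M/(N_A·ρ) = 2 × 233.5 / (6.022 × 10²³ × 2.220) = 3.493 × 10^-22 cm³, so a = 7.043 × 10^-8 cm = 704.3 pm.
Atoms touch along the body diagonal, so √3·a = 4r, so r = 0.4330 × a = 305 pm.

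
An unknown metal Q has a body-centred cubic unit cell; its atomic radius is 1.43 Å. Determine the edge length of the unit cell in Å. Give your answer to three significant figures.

In a BCC lattice, atoms touch along the body diagonal, so √3·a = 4r.
a = 4r/√3 = 4 × 1.43 / 1.7321 = 3.30 Å.

3.30 Å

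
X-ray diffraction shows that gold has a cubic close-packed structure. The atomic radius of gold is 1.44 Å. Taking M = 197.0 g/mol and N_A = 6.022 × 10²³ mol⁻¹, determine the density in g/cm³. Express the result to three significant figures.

19.4 g/cm³

In an FCC lattice, atoms touch along the face diagonal, so √2·a = 4r, giving a = 4.073 Å = 4.073 × 10^-8 cm.
With Z = 4, ρ = Z·M/(N_A·a³) = 4 × 197.0 / (6.022 × 10²³ × 6.757 × 10^-23) = 19.37 g/cm³.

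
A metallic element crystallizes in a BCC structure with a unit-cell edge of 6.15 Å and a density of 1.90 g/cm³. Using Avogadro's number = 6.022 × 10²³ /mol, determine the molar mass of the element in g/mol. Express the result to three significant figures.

133 g/mol

A BCC cell has Z = 2 atoms; a = 6.150 × 10^-8 cm.
M = ρ·N_A·a³/Z = 1.90 × 6.022 × 10²³ × 2.326 × 10^-22 / 2 = 133 g/mol.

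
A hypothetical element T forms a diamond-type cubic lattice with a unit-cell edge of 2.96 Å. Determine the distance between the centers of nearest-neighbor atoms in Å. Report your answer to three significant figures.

1.28 Å

In a diamond cubic structure, nearest neighbors lie along the body diagonal with √3·a = 8r; the nearest-neighbor distance equals 2r = 0.4330·a.
d = 0.4330 × 2.96 = 1.28 Å.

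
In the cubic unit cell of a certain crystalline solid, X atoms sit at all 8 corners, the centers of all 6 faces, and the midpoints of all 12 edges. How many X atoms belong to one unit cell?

7

Corner atoms are shared by 8 cells (1/8 each), face atoms by 2 (1/2 each), edge atoms by 4 (1/4 each).
Net atoms = 8 × 1/8 + 6 × 1/2 + 12 × 1/4 = 1 + 3 + 3 = 7.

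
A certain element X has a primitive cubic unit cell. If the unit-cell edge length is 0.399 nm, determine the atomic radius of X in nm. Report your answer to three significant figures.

0.200 nm

In a simple cubic lattice, atoms touch along the cell edge, so a = 2r.
r = a/2 = 0.399/2 = 0.200 nm.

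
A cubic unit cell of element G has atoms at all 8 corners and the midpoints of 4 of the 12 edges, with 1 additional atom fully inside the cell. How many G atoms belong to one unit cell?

Corner atoms are shared by 8 cells (1/8 each), edge atoms by 4 (1/4 each), interior atoms are unshared.
Net atoms = 8 × 1/8 + 4 × 1/4 + 1 = 1 + 1 + 1 = 3.

3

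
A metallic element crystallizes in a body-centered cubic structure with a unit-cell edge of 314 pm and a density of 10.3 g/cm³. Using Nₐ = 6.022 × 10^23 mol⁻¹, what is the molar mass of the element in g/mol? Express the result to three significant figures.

A BCC cell has Z = 2 atoms; a = 3.140 × 10^-8 cm.
M = ρ·N_A·a³/Z = 10.3 × 6.022 × 10²³ × 3.096 × 10^-23 / 2 = 96.0 g/mol.

96.0 g/mol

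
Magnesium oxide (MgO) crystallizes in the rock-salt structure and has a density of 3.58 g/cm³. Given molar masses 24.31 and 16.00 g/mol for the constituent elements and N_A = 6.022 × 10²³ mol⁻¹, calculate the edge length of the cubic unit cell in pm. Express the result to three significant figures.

M(MgO) = 40.31 g/mol; Z = 4 formula units per cell.
a³ = Z·M/(N_A·ρ) = 4 × 40.31 / (6.022 × 10²³ × 3.58) = 7.479 × 10^-23 cm³, so a = 4.213 × 10^-8 cm = 421 pm.

421 pm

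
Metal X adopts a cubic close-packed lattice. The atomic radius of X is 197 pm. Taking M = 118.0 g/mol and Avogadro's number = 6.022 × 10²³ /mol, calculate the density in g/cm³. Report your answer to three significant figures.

In an FCC lattice, atoms touch along the face diagonal, so √2·a = 4r, giving a = 557.2 pm = 5.572 × 10^-8 cm.
With Z = 4, ρ = Z·M/(N_A·a³) = 4 × 118.0 / (6.022 × 10²³ × 1.730 × 10^-22) = 4.531 g/cm³.

4.53 g/cm³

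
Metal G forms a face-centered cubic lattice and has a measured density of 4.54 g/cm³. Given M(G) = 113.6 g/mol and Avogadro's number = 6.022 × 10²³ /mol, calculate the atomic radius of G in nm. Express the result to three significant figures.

For an FCC cell (Z = 4), a³ = Z·M/(N_A·ρ) = 4 × 113.6 / (6.022 × 10²³ × 4.540) = 1.662 × 10^-22 cm³, so a = 5.498 × 10^-8 cm = 0.5498 nm.
Atoms touch along the face diagonal, so √2·a = 4r, so r = 0.3536 × a = 0.194 nm.

0.194 nm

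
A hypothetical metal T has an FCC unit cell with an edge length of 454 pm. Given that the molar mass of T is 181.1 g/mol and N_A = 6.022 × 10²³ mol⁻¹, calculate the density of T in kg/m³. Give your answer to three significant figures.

An FCC unit cell contains Z = 4 atoms.
Cell volume: a³ = (454 pm)³ = (4.540 × 10^-8 cm)³ = 9.358 × 10^-23 cm³.
ρ = Z·M/(N_A·a³) = 4 × 181.1 / (6.022 × 10²³ × 9.358 × 10^-23) = 12.85 g/cm³ = 12900 kg/m³.

12900 kg/m³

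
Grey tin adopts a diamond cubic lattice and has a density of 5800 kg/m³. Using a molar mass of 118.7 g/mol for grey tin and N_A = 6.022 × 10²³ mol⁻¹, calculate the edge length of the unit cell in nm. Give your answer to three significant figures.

0.648 nm

With Z = 8 atoms per diamond cubic cell, a³ = Z·M/(N_A·ρ) = 8 × 118.7 / (6.022 × 10²³ × 5.800 g/cm³) = 2.719 × 10^-22 cm³.
a = (2.719 × 10^-22)^(1/3) = 6.478 × 10^-8 cm = 0.648 nm.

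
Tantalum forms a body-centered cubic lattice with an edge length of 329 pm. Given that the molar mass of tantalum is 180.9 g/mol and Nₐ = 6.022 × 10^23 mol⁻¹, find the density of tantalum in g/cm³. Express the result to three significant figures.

A BCC unit cell contains Z = 2 atoms.
Cell volume: a³ = (329 pm)³ = (3.290 × 10^-8 cm)³ = 3.561 × 10^-23 cm³.
ρ = Z·M/(N_A·a³) = 2 × 180.9 / (6.022 × 10²³ × 3.561 × 10^-23) = 16.87 g/cm³.

16.9 g/cm³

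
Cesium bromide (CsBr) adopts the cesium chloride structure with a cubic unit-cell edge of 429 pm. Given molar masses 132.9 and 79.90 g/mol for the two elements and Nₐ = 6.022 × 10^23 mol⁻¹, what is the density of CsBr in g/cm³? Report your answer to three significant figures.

The cesium chloride structure contains Z = 1 formula unit per cell; M(CsBr) = 132.9 + 79.90 = 212.8 g/mol.
a³ = (4.290 × 10^-8 cm)³ = 7.895 × 10^-23 cm³.
ρ = 1 × 212.8 / (6.022 × 10²³ × 7.895 × 10^-23) = 4.476 g/cm³.

4.48 g/cm³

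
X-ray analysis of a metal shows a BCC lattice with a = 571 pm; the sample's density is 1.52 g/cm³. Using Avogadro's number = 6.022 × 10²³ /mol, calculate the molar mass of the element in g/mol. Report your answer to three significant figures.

85.2 g/mol

A BCC cell has Z = 2 atoms; a = 5.710 × 10^-8 cm.
M = ρ·N_A·a³/Z = 1.52 × 6.022 × 10²³ × 1.862 × 10^-22 / 2 = 85.2 g/mol.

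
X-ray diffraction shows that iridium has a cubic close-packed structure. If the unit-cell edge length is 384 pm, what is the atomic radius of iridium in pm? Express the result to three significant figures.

In an FCC lattice, atoms touch along the face diagonal, so √2·a = 4r.
r = √2·a/4 = 1.4142 × 384 / 4 = 136 pm.

136 pm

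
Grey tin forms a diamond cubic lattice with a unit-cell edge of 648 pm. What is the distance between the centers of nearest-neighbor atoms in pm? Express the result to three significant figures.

281 pm

In a diamond cubic structure, nearest neighbors lie along the body diagonal with √3·a = 8r; the nearest-neighbor distance equals 2r = 0.4330·a.
d = 0.4330 × 648 = 281 pm.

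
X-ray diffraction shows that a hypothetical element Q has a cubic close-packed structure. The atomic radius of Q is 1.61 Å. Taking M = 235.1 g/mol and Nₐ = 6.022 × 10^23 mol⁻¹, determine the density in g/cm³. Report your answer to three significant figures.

16.5 g/cm³

In an FCC lattice, atoms touch along the face diagonal, so √2·a = 4r, giving a = 4.554 Å = 4.554 × 10^-8 cm.
With Z = 4, ρ = Z·M/(N_A·a³) = 4 × 235.1 / (6.022 × 10²³ × 9.443 × 10^-23) = 16.54 g/cm³.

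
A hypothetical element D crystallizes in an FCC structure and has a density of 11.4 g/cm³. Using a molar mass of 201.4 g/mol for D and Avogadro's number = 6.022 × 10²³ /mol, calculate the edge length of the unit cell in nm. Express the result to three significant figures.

0.490 nm

With Z = 4 atoms per FCC cell, a³ = Z·M/(N_A·ρ) = 4 × 201.4 / (6.022 × 10²³ × 11.40 g/cm³) = 1.173 × 10^-22 cm³.
a = (1.173 × 10^-22)^(1/3) = 4.896 × 10^-8 cm = 0.490 nm.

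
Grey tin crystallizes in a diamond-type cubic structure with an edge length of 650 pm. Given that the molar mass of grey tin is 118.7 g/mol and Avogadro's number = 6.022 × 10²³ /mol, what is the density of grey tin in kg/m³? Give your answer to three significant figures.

5740 kg/m³

A diamond cubic unit cell contains Z = 8 atoms.
Cell volume: a³ = (650 pm)³ = (6.500 × 10^-8 cm)³ = 2.746 × 10^-22 cm³.
ρ = Z·M/(N_A·a³) = 8 × 118.7 / (6.022 × 10²³ × 2.746 × 10^-22) = 5.742 g/cm³ = 5740 kg/m³.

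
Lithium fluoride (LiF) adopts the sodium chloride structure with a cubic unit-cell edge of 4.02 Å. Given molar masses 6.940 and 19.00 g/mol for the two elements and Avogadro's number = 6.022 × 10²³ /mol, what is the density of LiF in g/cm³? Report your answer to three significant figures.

2.65 g/cm³

The sodium chloride structure contains Z = 4 formula units per cell; M(LiF) = 6.940 + 19.00 = 25.94 g/mol.
a³ = (4.020 × 10^-8 cm)³ = 6.496 × 10^-23 cm³.
ρ = 4 × 25.94 / (6.022 × 10²³ × 6.496 × 10^-23) = 2.652 g/cm³.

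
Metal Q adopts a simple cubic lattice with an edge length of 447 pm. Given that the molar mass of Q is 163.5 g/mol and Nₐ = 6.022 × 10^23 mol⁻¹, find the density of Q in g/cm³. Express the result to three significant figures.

3.04 g/cm³

A simple cubic unit cell contains Z = 1 atom.
Cell volume: a³ = (447 pm)³ = (4.470 × 10^-8 cm)³ = 8.931 × 10^-23 cm³.
ρ = Z·M/(N_A·a³) = 1 × 163.5 / (6.022 × 10²³ × 8.931 × 10^-23) = 3.040 g/cm³.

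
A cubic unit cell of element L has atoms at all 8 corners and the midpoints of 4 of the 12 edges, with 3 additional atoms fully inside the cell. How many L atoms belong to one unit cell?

Corner atoms are shared by 8 cells (1/8 each), edge atoms by 4 (1/4 each), interior atoms are unshared.
Net atoms = 8 × 1/8 + 4 × 1/4 + 3 = 1 + 1 + 3 = 5.

5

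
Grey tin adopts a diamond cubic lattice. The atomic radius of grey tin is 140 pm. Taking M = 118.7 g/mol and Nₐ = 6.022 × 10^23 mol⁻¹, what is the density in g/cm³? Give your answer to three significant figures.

5.83 g/cm³

In a diamond cubic lattice, nearest neighbors lie along the body diagonal with √3·a = 8r, giving a = 646.6 pm = 6.466 × 10^-8 cm.
With Z = 8, ρ = Z·M/(N_A·a³) = 8 × 118.7 / (6.022 × 10²³ × 2.704 × 10^-22) = 5.832 g/cm³.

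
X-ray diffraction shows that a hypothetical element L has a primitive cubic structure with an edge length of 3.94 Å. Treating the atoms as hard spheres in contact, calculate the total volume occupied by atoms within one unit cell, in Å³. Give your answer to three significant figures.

32.0 Å³

In a simple cubic lattice atoms touch along the cell edge, so a = 2r, so r = 0.5000a = 1.970 Å.
V_atoms = Z × (4/3)πr³ = 1 × (4/3)π × (1.970)³ = 32.0 Å³.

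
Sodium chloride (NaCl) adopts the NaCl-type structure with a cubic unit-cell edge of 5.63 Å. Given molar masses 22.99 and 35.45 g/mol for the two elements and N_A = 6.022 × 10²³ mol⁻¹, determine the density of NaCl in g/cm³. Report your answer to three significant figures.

The NaCl-type structure contains Z = 4 formula units per cell; M(NaCl) = 22.99 + 35.45 = 58.44 g/mol.
a³ = (5.630 × 10^-8 cm)³ = 1.785 × 10^-22 cm³.
ρ = 4 × 58.44 / (6.022 × 10²³ × 1.785 × 10^-22) = 2.175 g/cm³.

2.18 g/cm³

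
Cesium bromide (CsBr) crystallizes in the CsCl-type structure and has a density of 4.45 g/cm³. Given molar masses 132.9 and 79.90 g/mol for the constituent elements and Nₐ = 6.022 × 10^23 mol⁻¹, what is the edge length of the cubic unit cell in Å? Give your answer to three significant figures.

M(CsBr) = 212.8 g/mol; Z = 1 formula unit per cell.
a³ = Z·M/(N_A·ρ) = 1 × 212.8 / (6.022 × 10²³ × 4.45) = 7.941 × 10^-23 cm³, so a = 4.298 × 10^-8 cm = 4.30 Å.

4.30 Å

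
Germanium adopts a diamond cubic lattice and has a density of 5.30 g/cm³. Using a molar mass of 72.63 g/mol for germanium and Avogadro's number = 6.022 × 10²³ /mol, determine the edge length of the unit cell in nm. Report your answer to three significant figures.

0.567 nm

With Z = 8 atoms per diamond cubic cell, a³ = Z·M/(N_A·ρ) = 8 × 72.63 / (6.022 × 10²³ × 5.300 g/cm³) = 1.820 × 10^-22 cm³.
a = (1.820 × 10^-22)^(1/3) = 5.668 × 10^-8 cm = 0.567 nm.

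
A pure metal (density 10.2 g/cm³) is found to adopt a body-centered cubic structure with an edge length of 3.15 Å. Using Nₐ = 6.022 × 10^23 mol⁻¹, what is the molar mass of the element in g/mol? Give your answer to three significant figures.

96.0 g/mol

A BCC cell has Z = 2 atoms; a = 3.150 × 10^-8 cm.
M = ρ·N_A·a³/Z = 10.2 × 6.022 × 10²³ × 3.126 × 10^-23 / 2 = 96.0 g/mol.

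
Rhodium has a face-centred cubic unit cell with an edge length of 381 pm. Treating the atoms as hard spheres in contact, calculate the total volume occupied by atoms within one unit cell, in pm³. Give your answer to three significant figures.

4.10 × 10^7 pm³

In an FCC lattice atoms touch along the face diagonal, so √2·a = 4r, so r = 0.3536a = 134.7 pm.
V_atoms = Z × (4/3)πr³ = 4 × (4/3)π × (134.7)³ = 4.10 × 10^7 pm³.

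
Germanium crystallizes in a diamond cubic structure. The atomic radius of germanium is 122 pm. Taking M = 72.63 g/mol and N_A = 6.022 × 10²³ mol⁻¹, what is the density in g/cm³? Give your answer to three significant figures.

In a diamond cubic lattice, nearest neighbors lie along the body diagonal with √3·a = 8r, giving a = 563.5 pm = 5.635 × 10^-8 cm.
With Z = 8, ρ = Z·M/(N_A·a³) = 8 × 72.63 / (6.022 × 10²³ × 1.789 × 10^-22) = 5.393 g/cm³.

5.39 g/cm³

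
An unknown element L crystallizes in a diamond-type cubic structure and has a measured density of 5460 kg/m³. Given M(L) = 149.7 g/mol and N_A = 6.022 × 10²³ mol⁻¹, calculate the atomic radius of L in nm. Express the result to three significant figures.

For a diamond cubic cell (Z = 8), a³ = Z·M/(N_A·ρ) = 8 × 149.7 / (6.022 × 10²³ × 5.460) = 3.642 × 10^-22 cm³, so a = 7.142 × 10^-8 cm = 0.7142 nm.
Nearest neighbors lie along the body diagonal with √3·a = 8r, so r = 0.2165 × a = 0.155 nm.

0.155 nm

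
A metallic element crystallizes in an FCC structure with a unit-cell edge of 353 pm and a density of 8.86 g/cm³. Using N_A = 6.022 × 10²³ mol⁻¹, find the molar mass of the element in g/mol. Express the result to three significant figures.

58.7 g/mol

An FCC cell has Z = 4 atoms; a = 3.530 × 10^-8 cm.
M = ρ·N_A·a³/Z = 8.86 × 6.022 × 10²³ × 4.399 × 10^-23 / 4 = 58.7 g/mol.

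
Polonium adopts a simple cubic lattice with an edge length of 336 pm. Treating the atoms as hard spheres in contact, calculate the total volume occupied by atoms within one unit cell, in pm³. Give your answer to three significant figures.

1.99 × 10^7 pm³

In a simple cubic lattice atoms touch along the cell edge, so a = 2r, so r = 0.5000a = 168.0 pm.
V_atoms = Z × (4/3)πr³ = 1 × (4/3)π × (168.0)³ = 1.99 × 10^7 pm³.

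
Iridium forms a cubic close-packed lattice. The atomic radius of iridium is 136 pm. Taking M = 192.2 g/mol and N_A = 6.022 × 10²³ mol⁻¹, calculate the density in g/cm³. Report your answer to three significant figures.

22.4 g/cm³

In an FCC lattice, atoms touch along the face diagonal, so √2·a = 4r, giving a = 384.7 pm = 3.847 × 10^-8 cm.
With Z = 4, ρ = Z·M/(N_A·a³) = 4 × 192.2 / (6.022 × 10²³ × 5.692 × 10^-23) = 22.43 g/cm³.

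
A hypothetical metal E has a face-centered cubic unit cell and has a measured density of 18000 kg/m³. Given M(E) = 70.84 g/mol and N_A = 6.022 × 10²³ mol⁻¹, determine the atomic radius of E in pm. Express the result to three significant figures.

For an FCC cell (Z = 4), a³ = Z·M/(N_A·ρ) = 4 × 70.84 / (6.022 × 10²³ × 18.00) = 2.614 × 10^-23 cm³, so a = 2.968 × 10^-8 cm = 296.8 pm.
Atoms touch along the face diagonal, so √2·a = 4r, so r = 0.3536 × a = 105 pm.

105 pm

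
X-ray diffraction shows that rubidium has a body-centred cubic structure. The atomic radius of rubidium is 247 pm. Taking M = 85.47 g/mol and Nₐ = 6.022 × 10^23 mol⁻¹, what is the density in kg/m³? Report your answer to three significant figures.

1530 kg/m³

In a BCC lattice, atoms touch along the body diagonal, so √3·a = 4r, giving a = 570.4 pm = 5.704 × 10^-8 cm.
With Z = 2, ρ = Z·M/(N_A·a³) = 2 × 85.47 / (6.022 × 10²³ × 1.856 × 10^-22) = 1.529 g/cm³ = 1530 kg/m³.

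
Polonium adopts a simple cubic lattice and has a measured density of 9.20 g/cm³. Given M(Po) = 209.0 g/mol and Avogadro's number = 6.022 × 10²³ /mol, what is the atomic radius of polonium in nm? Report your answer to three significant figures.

0.168 nm

For a simple cubic cell (Z = 1), a³ = Z·M/(N_A·ρ) = 1 × 209.0 / (6.022 × 10²³ × 9.200) = 3.772 × 10^-23 cm³, so a = 3.354 × 10^-8 cm = 0.3354 nm.
Atoms touch along the cell edge, so a = 2r, so r = 0.5000 × a = 0.168 nm.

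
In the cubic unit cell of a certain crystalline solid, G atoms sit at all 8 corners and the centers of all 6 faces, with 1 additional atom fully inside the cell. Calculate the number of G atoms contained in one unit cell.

Corner atoms are shared by 8 cells (1/8 each), face atoms by 2 (1/2 each), interior atoms are unshared.
Net atoms = 8 × 1/8 + 6 × 1/2 + 1 = 1 + 3 + 1 = 5.

5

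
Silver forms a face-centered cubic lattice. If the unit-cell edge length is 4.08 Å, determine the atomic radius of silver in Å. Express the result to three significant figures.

In an FCC lattice, atoms touch along the face diagonal, so √2·a = 4r.
r = √2·a/4 = 1.4142 × 4.08 / 4 = 1.44 Å.

1.44 Å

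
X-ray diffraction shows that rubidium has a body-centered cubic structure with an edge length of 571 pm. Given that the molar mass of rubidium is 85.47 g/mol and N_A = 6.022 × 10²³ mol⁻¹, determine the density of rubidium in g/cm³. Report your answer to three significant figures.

1.52 g/cm³

A BCC unit cell contains Z = 2 atoms.
Cell volume: a³ = (571 pm)³ = (5.710 × 10^-8 cm)³ = 1.862 × 10^-22 cm³.
ρ = Z·M/(N_A·a³) = 2 × 85.47 / (6.022 × 10²³ × 1.862 × 10^-22) = 1.525 g/cm³.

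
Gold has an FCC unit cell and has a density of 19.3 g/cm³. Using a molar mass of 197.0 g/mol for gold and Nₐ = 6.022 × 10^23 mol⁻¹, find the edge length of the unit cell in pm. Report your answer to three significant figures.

408 pm

With Z = 4 atoms per FCC cell, a³ = Z·M/(N_A·ρ) = 4 × 197.0 / (6.022 × 10²³ × 19.30 g/cm³) = 6.780 × 10^-23 cm³.
a = (6.780 × 10^-23)^(1/3) = 4.078 × 10^-8 cm = 408 pm.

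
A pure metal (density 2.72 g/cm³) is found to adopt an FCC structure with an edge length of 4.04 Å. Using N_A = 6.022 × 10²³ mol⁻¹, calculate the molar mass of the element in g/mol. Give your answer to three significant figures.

27.0 g/mol

An FCC cell has Z = 4 atoms; a = 4.040 × 10^-8 cm.
M = ρ·N_A·a³/Z = 2.72 × 6.022 × 10²³ × 6.594 × 10^-23 / 4 = 27.0 g/mol.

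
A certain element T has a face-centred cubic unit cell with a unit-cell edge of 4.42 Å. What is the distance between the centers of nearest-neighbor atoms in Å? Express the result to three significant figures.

3.13 Å

In an FCC structure, atoms touch along the face diagonal, so √2·a = 4r; the nearest-neighbor distance equals 2r = 0.7071·a.
d = 0.7071 × 4.42 = 3.13 Å.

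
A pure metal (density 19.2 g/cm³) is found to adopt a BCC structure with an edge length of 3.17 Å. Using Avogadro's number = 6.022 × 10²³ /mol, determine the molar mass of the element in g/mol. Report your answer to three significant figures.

184 g/mol

A BCC cell has Z = 2 atoms; a = 3.170 × 10^-8 cm.
M = ρ·N_A·a³/Z = 19.2 × 6.022 × 10²³ × 3.186 × 10^-23 / 2 = 184 g/mol.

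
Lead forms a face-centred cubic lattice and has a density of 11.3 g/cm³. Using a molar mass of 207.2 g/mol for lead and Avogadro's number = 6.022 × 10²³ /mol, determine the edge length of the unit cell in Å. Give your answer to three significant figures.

With Z = 4 atoms per FCC cell, a³ = Z·M/(N_A·ρ) = 4 × 207.2 / (6.022 × 10²³ × 11.30 g/cm³) = 1.218 × 10^-22 cm³.
a = (1.218 × 10^-22)^(1/3) = 4.957 × 10^-8 cm = 4.96 Å.

4.96 Å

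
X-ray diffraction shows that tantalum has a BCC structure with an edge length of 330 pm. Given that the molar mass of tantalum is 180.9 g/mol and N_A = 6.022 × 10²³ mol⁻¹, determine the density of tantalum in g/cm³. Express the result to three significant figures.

A BCC unit cell contains Z = 2 atoms.
Cell volume: a³ = (330 pm)³ = (3.300 × 10^-8 cm)³ = 3.594 × 10^-23 cm³.
ρ = Z·M/(N_A·a³) = 2 × 180.9 / (6.022 × 10²³ × 3.594 × 10^-23) = 16.72 g/cm³.

16.7 g/cm³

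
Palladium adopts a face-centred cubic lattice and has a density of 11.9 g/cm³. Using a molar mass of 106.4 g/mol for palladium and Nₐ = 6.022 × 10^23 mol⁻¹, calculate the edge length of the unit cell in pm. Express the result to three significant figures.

390 pm

With Z = 4 atoms per FCC cell, a³ = Z·M/(N_A·ρ) = 4 × 106.4 / (6.022 × 10²³ × 11.90 g/cm³) = 5.939 × 10^-23 cm³.
a = (5.939 × 10^-23)^(1/3) = 3.902 × 10^-8 cm = 390 pm.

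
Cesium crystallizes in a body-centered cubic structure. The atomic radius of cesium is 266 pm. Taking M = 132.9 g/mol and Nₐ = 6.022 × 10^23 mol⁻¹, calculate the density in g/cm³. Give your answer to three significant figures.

In a BCC lattice, atoms touch along the body diagonal, so √3·a = 4r, giving a = 614.3 pm = 6.143 × 10^-8 cm.
With Z = 2, ρ = Z·M/(N_A·a³) = 2 × 132.9 / (6.022 × 10²³ × 2.318 × 10^-22) = 1.904 g/cm³.

1.90 g/cm³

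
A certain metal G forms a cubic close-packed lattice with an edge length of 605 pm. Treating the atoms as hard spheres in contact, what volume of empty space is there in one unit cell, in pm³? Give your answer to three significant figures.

5.75 × 10^7 pm³

In an FCC lattice atoms touch along the face diagonal, so √2·a = 4r, so r = 0.3536a = 213.9 pm.
V_cell = a³ = 2.214 × 10^8 pm³; V_atoms = 4 × (4/3)πr³ = 1.640 × 10^8 pm³.
Empty space = 2.214 × 10^8 − 1.640 × 10^8 = 5.75 × 10^7 pm³.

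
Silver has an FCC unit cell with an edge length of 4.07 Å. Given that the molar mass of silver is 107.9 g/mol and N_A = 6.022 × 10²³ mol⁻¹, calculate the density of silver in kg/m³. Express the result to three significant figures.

An FCC unit cell contains Z = 4 atoms.
Cell volume: a³ = (4.07 Å)³ = (4.070 × 10^-8 cm)³ = 6.742 × 10^-23 cm³.
ρ = Z·M/(N_A·a³) = 4 × 107.9 / (6.022 × 10²³ × 6.742 × 10^-23) = 10.63 g/cm³ = 10600 kg/m³.

10600 kg/m³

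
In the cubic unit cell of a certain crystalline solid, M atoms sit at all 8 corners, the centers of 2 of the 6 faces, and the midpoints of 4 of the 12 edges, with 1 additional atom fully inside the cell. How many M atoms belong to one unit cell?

4

Corner atoms are shared by 8 cells (1/8 each), face atoms by 2 (1/2 each), edge atoms by 4 (1/4 each), interior atoms are unshared.
Net atoms = 8 × 1/8 + 2 × 1/2 + 4 × 1/4 + 1 = 1 + 1 + 1 + 1 = 4.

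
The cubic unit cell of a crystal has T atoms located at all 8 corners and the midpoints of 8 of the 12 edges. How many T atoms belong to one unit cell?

Corner atoms are shared by 8 cells (1/8 each), edge atoms by 4 (1/4 each).
Net atoms = 8 × 1/8 + 8 × 1/4 = 1 + 2 = 3.

3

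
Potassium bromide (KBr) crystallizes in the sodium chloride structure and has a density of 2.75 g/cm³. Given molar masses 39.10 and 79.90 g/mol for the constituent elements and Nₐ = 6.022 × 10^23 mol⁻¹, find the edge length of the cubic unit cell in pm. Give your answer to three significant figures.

660 pm

M(KBr) = 119.0 g/mol; Z = 4 formula units per cell.
a³ = Z·M/(N_A·ρ) = 4 × 119.0 / (6.022 × 10²³ × 2.75) = 2.874 × 10^-22 cm³, so a = 6.600 × 10^-8 cm = 660 pm.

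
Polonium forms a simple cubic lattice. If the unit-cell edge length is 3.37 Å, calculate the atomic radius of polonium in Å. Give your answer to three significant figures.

In a simple cubic lattice, atoms touch along the cell edge, so a = 2r.
r = a/2 = 3.37/2 = 1.69 Å.

1.69 Å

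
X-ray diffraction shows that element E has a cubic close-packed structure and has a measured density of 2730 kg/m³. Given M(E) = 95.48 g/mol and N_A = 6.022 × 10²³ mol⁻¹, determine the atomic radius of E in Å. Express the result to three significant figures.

2.17 Å

For an FCC cell (Z = 4), a³ = Z·M/(N_A·ρ) = 4 × 95.48 / (6.022 × 10²³ × 2.730) = 2.323 × 10^-22 cm³, so a = 6.147 × 10^-8 cm = 6.147 Å.
Atoms touch along the face diagonal, so √2·a = 4r, so r = 0.3536 × a = 2.17 Å.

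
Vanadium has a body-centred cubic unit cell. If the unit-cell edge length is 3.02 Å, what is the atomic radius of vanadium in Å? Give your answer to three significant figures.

1.31 Å

In a BCC lattice, atoms touch along the body diagonal, so √3·a = 4r.
r = √3·a/4 = 1.7321 × 3.02 / 4 = 1.31 Å.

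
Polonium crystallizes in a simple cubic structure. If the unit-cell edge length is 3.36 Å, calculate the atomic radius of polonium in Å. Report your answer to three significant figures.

In a simple cubic lattice, atoms touch along the cell edge, so a = 2r.
r = a/2 = 3.36/2 = 1.68 Å.

1.68 Å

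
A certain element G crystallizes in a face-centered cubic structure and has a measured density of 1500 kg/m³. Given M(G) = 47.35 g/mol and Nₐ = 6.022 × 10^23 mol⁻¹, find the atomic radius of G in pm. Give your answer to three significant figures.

210 pm

For an FCC cell (Z = 4), a³ = Z·M/(N_A·ρ) = 4 × 47.35 / (6.022 × 10²³ × 1.500) = 2.097 × 10^-22 cm³, so a = 5.941 × 10^-8 cm = 594.1 pm.
Atoms touch along the face diagonal, so √2·a = 4r, so r = 0.3536 × a = 210 pm.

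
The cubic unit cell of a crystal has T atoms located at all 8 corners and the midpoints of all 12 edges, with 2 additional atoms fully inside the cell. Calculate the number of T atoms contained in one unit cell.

6

Corner atoms are shared by 8 cells (1/8 each), edge atoms by 4 (1/4 each), interior atoms are unshared.
Net atoms = 8 × 1/8 + 12 × 1/4 + 2 = 1 + 3 + 2 = 6.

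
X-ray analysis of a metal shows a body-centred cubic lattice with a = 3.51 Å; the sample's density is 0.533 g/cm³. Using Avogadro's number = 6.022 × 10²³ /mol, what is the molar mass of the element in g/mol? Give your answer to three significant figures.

A BCC cell has Z = 2 atoms; a = 3.510 × 10^-8 cm.
M = ρ·N_A·a³/Z = 0.533 × 6.022 × 10²³ × 4.324 × 10^-23 / 2 = 6.94 g/mol.

6.94 g/mol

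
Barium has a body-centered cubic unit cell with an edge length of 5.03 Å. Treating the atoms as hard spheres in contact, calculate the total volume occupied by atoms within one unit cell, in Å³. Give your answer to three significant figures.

86.6 Å³

In a BCC lattice atoms touch along the body diagonal, so √3·a = 4r, so r = 0.4330a = 2.178 Å.
V_atoms = Z × (4/3)πr³ = 2 × (4/3)π × (2.178)³ = 86.6 Å³.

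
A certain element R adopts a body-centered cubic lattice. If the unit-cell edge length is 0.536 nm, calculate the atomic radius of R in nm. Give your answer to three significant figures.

0.232 nm

In a BCC lattice, atoms touch along the body diagonal, so √3·a = 4r.
r = √3·a/4 = 1.7321 × 0.536 / 4 = 0.232 nm.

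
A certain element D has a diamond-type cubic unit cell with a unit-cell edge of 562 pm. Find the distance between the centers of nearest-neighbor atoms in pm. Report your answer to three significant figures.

243 pm

In a diamond cubic structure, nearest neighbors lie along the body diagonal with √3·a = 8r; the nearest-neighbor distance equals 2r = 0.4330·a.
d = 0.4330 × 562 = 243 pm.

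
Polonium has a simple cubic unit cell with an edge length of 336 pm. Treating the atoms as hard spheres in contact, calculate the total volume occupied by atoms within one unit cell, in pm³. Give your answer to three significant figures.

In a simple cubic lattice atoms touch along the cell edge, so a = 2r, so r = 0.5000a = 168.0 pm.
V_atoms = Z × (4/3)πr³ = 1 × (4/3)π × (168.0)³ = 1.99 × 10^7 pm³.

1.99 × 10^7 pm³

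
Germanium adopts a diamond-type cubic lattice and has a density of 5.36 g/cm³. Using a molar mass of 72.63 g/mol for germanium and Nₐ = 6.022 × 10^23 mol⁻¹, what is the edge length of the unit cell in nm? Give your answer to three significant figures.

0.565 nm

With Z = 8 atoms per diamond cubic cell, a³ = Z·M/(N_A·ρ) = 8 × 72.63 / (6.022 × 10²³ × 5.360 g/cm³) = 1.800 × 10^-22 cm³.
a = (1.800 × 10^-22)^(1/3) = 5.646 × 10^-8 cm = 0.565 nm.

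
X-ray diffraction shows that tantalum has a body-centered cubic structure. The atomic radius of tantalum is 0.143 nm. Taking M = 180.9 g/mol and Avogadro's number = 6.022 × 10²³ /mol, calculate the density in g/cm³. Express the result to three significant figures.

In a BCC lattice, atoms touch along the body diagonal, so √3·a = 4r, giving a = 0.3302 nm = 3.302 × 10^-8 cm.
With Z = 2, ρ = Z·M/(N_A·a³) = 2 × 180.9 / (6.022 × 10²³ × 3.602 × 10^-23) = 16.68 g/cm³.

16.7 g/cm³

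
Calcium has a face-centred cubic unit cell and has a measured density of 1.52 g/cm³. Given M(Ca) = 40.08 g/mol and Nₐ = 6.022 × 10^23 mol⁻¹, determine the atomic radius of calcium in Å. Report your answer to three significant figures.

For an FCC cell (Z = 4), a³ = Z·M/(N_A·ρ) = 4 × 40.08 / (6.022 × 10²³ × 1.520) = 1.751 × 10^-22 cm³, so a = 5.595 × 10^-8 cm = 5.595 Å.
Atoms touch along the face diagonal, so √2·a = 4r, so r = 0.3536 × a = 1.98 Å.

1.98 Å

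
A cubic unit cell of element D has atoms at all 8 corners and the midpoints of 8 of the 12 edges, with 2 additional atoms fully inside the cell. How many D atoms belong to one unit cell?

5

Corner atoms are shared by 8 cells (1/8 each), edge atoms by 4 (1/4 each), interior atoms are unshared.
Net atoms = 8 × 1/8 + 8 × 1/4 + 2 = 1 + 2 + 2 = 5.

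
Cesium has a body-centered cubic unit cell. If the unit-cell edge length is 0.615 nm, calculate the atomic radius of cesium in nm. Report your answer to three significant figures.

0.266 nm

In a BCC lattice, atoms touch along the body diagonal, so √3·a = 4r.
r = √3·a/4 = 1.7321 × 0.615 / 4 = 0.266 nm.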